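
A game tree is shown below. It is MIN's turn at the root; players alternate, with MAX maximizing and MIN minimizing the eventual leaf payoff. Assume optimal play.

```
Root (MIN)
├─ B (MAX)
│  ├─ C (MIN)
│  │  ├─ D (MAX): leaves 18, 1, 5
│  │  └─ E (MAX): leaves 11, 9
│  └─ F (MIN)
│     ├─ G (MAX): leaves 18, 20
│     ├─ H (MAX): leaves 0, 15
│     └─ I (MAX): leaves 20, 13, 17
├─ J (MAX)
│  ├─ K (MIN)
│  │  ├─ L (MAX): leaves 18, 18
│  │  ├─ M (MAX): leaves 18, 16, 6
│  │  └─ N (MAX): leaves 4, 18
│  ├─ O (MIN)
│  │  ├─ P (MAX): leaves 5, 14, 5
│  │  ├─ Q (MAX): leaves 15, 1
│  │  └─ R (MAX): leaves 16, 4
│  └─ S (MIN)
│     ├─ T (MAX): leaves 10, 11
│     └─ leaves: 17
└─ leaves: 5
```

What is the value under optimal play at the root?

5

D (MAX): max(18, 1, 5) = 18
E (MAX): max(11, 9) = 11
C (MIN): min(18, 11) = 11
G (MAX): max(18, 20) = 20
H (MAX): max(0, 15) = 15
I (MAX): max(20, 13, 17) = 20
F (MIN): min(20, 15, 20) = 15
B (MAX): max(11, 15) = 15
L (MAX): max(18, 18) = 18
M (MAX): max(18, 16, 6) = 18
N (MAX): max(4, 18) = 18
K (MIN): min(18, 18, 18) = 18
P (MAX): max(5, 14, 5) = 14
Q (MAX): max(15, 1) = 15
R (MAX): max(16, 4) = 16
O (MIN): min(14, 15, 16) = 14
T (MAX): max(10, 11) = 11
S (MIN): min(11, 17) = 11
J (MAX): max(18, 14, 11) = 18
Root (MIN): min(15, 18, 5) = 5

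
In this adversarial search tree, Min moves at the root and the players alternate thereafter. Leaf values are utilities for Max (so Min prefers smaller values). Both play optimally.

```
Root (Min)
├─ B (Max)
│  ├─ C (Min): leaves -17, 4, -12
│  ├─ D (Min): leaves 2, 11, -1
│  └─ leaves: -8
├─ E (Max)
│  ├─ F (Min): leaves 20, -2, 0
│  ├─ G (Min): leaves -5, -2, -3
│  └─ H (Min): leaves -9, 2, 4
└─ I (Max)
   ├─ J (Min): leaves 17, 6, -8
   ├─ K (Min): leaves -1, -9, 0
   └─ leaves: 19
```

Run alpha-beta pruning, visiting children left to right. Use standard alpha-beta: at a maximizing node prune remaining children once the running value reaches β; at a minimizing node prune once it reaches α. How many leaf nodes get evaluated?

18

C [α=-∞,β=+∞]: v=-17
D [α=-17,β=+∞]: v=-1
B [α=-∞,β=+∞]: v=-1
F [α=-∞,β=-1]: v=-2
G [α=-2,β=-1]: v=-5 after child 1 ≤ α → α-cutoff, skip 2
H [α=-2,β=-1]: v=-9 after child 1 ≤ α → α-cutoff, skip 2
E [α=-∞,β=-1]: v=-2
J [α=-∞,β=-2]: v=-8
K [α=-8,β=-2]: v=-9 after child 2 ≤ α → α-cutoff, skip 1
I [α=-∞,β=-2]: v=19
Root [α=-∞,β=+∞]: v=-2
Leaves evaluated: 18 of 23.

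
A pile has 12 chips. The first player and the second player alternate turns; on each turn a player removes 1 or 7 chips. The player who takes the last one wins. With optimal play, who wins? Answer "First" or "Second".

Second

Compute winning (W) and losing (L) positions by backward induction:
i:   0  1  2  3  4  5  6  7  8  9 10 11 12
     L  W  L  W  L  W  L  W  L  W  L  W  L
Position 12 is L, so the second player wins.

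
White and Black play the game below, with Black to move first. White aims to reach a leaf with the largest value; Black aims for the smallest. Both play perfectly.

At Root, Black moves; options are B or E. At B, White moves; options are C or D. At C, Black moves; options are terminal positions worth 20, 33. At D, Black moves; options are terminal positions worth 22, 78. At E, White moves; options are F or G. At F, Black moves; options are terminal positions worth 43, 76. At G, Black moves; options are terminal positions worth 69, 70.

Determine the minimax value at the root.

22

C (Black): min(20, 33) = 20
D (Black): min(22, 78) = 22
B (White): max(20, 22) = 22
F (Black): min(43, 76) = 43
G (Black): min(69, 70) = 69
E (White): max(43, 69) = 69
Root (Black): min(22, 69) = 22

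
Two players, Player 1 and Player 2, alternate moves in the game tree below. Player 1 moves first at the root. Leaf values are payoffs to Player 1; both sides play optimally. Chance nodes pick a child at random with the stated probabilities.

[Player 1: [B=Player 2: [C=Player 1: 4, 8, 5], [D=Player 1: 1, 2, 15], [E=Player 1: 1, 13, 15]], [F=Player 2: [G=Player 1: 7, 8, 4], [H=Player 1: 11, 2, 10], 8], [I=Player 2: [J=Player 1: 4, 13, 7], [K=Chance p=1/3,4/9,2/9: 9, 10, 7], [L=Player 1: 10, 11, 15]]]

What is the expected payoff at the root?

C (Player 1): max(4, 8, 5) = 8
D (Player 1): max(1, 2, 15) = 15
E (Player 1): max(1, 13, 15) = 15
B (Player 2): min(8, 15, 15) = 8
G (Player 1): max(7, 8, 4) = 8
H (Player 1): max(11, 2, 10) = 11
F (Player 2): min(8, 11, 8) = 8
J (Player 1): max(4, 13, 7) = 13
K (Chance): 1/3·9 + 4/9·10 + 2/9·7 = 9
L (Player 1): max(10, 11, 15) = 15
I (Player 2): min(13, 9, 15) = 9
Root (Player 1): max(8, 8, 9) = 9

9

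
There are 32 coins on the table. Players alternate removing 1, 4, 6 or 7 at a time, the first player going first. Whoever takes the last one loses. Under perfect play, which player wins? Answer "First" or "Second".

Second

Mark each pile size as W (mover wins) or L (mover loses):
i:   0  1  2  3  4  5  6  7  8  9 10 11 12 13 14 15 16 17 18 19 20 21 22 23 24 25 26 27 28 29 30 31 32
     W  L  W  L  W  W  L  W  W  W  W  L  W  W  L  W  L  W  W  L  W  W  W  W  L  W  W  L  W  L  W  W  L
Position 32 is L, so the second player wins.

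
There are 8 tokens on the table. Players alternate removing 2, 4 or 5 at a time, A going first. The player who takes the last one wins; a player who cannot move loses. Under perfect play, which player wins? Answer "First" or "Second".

Second

i:   0  1  2  3  4  5  6  7  8
     L  L  W  W  W  W  W  L  L
Position 8 is L, so the second player wins.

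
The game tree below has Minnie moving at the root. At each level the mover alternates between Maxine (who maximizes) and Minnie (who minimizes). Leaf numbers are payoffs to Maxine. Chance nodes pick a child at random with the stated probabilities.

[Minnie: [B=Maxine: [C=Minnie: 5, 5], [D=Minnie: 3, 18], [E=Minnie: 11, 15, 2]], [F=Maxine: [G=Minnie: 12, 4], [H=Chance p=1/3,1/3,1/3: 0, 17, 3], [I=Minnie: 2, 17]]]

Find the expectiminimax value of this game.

C (Minnie): min(5, 5) = 5
D (Minnie): min(3, 18) = 3
E (Minnie): min(11, 15, 2) = 2
B (Maxine): max(5, 3, 2) = 5
G (Minnie): min(12, 4) = 4
H (Chance): 1/3·0 + 1/3·17 + 1/3·3 = 6.67
I (Minnie): min(2, 17) = 2
F (Maxine): max(4, 6.67, 2) = 6.67
Root (Minnie): min(5, 6.67) = 5

5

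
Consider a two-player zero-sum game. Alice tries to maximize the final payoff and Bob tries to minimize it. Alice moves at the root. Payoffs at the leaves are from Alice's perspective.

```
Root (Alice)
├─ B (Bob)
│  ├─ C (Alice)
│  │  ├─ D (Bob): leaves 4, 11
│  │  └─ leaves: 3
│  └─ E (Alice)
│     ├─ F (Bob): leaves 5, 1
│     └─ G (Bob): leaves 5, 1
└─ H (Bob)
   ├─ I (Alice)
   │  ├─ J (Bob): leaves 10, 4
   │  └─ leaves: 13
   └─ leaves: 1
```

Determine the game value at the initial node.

D (Bob): min(4, 11) = 4
C (Alice): max(4, 3) = 4
F (Bob): min(5, 1) = 1
G (Bob): min(5, 1) = 1
E (Alice): max(1, 1) = 1
B (Bob): min(4, 1) = 1
J (Bob): min(10, 4) = 4
I (Alice): max(4, 13) = 13
H (Bob): min(13, 1) = 1
Root (Alice): max(1, 1) = 1

1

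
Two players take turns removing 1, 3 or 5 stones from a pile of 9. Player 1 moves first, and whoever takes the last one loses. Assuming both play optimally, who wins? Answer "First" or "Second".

Mark each pile size as W (mover wins) or L (mover loses):
i:   0  1  2  3  4  5  6  7  8  9
     W  L  W  L  W  L  W  L  W  L
Position 9 is L, so the second player wins.

Second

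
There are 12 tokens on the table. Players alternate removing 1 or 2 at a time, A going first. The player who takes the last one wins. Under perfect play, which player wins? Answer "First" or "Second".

Compute winning (W) and losing (L) positions by backward induction:
i:   0  1  2  3  4  5  6  7  8  9 10 11 12
     L  W  W  L  W  W  L  W  W  L  W  W  L
Position 12 is L, so the second player wins.

Second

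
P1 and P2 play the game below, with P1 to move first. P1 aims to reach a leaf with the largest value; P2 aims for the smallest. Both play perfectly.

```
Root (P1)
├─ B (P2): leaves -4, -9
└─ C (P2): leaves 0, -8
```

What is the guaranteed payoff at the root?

B (P2): min(-4, -9) = -9
C (P2): min(0, -8) = -8
Root (P1): max(-9, -8) = -8

-8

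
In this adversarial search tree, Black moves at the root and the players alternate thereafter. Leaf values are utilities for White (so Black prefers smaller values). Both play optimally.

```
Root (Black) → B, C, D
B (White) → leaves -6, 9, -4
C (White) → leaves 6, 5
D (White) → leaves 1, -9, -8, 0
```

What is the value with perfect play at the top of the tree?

B (White): max(-6, 9, -4) = 9
C (White): max(6, 5) = 6
D (White): max(1, -9, -8, 0) = 1
Root (Black): min(9, 6, 1) = 1

1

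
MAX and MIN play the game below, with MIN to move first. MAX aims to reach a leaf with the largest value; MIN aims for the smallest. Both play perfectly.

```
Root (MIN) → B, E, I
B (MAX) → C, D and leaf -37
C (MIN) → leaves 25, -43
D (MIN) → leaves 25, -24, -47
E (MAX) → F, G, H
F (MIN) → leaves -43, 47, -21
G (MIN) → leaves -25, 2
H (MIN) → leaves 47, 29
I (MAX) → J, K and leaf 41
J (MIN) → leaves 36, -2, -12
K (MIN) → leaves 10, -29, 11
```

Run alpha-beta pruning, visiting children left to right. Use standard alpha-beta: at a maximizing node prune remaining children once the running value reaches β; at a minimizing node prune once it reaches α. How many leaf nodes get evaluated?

C [α=-∞,β=+∞]: v=-43
D [α=-43,β=+∞]: v=-47
B [α=-∞,β=+∞]: v=-37
F [α=-∞,β=-37]: v=-43
G [α=-43,β=-37]: v=-25
E [α=-∞,β=-37]: v=-25 after child 2 ≥ β → β-cutoff, skip 1
J [α=-∞,β=-37]: v=-12
I [α=-∞,β=-37]: v=-12 after child 1 ≥ β → β-cutoff, skip 2
Root [α=-∞,β=+∞]: v=-37
Leaves evaluated: 14 of 20.

14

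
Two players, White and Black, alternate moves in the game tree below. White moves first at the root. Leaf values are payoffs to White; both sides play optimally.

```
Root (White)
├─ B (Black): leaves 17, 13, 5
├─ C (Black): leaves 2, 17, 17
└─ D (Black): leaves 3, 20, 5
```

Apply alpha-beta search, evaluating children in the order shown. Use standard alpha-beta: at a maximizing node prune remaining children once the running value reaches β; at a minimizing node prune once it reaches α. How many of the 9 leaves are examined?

5

B [α=-∞,β=+∞]: v=5
C [α=5,β=+∞]: v=2 after child 1 ≤ α → α-cutoff, skip 2
D [α=5,β=+∞]: v=3 after child 1 ≤ α → α-cutoff, skip 2
Root [α=-∞,β=+∞]: v=5
Leaves evaluated: 5 of 9.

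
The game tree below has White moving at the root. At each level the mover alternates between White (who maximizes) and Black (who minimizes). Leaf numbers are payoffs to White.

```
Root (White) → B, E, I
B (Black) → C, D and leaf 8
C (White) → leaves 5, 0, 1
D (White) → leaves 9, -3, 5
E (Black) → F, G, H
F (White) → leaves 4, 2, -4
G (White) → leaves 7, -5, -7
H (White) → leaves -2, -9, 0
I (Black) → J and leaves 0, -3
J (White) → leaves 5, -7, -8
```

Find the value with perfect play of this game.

5

C (White): max(5, 0, 1) = 5
D (White): max(9, -3, 5) = 9
B (Black): min(5, 9, 8) = 5
F (White): max(4, 2, -4) = 4
G (White): max(7, -5, -7) = 7
H (White): max(-2, -9, 0) = 0
E (Black): min(4, 7, 0) = 0
J (White): max(5, -7, -8) = 5
I (Black): min(5, 0, -3) = -3
Root (White): max(5, 0, -3) = 5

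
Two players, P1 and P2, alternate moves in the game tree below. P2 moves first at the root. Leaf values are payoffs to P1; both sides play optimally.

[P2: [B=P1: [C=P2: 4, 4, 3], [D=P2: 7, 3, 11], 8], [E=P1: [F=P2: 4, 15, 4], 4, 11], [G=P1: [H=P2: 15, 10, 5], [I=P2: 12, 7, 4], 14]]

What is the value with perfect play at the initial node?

C (P2): min(4, 4, 3) = 3
D (P2): min(7, 3, 11) = 3
B (P1): max(3, 3, 8) = 8
F (P2): min(4, 15, 4) = 4
E (P1): max(4, 4, 11) = 11
H (P2): min(15, 10, 5) = 5
I (P2): min(12, 7, 4) = 4
G (P1): max(5, 4, 14) = 14
Root (P2): min(8, 11, 14) = 8

8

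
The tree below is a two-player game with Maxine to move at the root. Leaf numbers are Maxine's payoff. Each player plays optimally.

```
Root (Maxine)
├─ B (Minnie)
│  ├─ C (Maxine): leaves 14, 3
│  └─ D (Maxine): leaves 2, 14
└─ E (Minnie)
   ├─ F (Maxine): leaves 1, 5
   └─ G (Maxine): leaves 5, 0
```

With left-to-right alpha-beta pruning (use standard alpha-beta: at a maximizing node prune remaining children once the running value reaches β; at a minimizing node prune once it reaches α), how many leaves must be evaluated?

6

C [α=-∞,β=+∞]: v=14
D [α=-∞,β=14]: v=14
B [α=-∞,β=+∞]: v=14
F [α=14,β=+∞]: v=5
E [α=14,β=+∞]: v=5 after child 1 ≤ α → α-cutoff, skip 1
Root [α=-∞,β=+∞]: v=14
Leaves evaluated: 6 of 8.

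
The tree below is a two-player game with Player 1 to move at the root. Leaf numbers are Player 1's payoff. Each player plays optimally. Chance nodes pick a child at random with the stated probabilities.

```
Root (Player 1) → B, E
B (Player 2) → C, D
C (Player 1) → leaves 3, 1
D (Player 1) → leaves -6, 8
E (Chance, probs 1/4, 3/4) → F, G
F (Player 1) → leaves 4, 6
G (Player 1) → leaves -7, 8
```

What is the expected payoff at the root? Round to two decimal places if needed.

7.5

C (Player 1): max(3, 1) = 3
D (Player 1): max(-6, 8) = 8
B (Player 2): min(3, 8) = 3
F (Player 1): max(4, 6) = 6
G (Player 1): max(-7, 8) = 8
E (Chance): 1/4·6 + 3/4·8 = 7.5
Root (Player 1): max(3, 7.5) = 7.5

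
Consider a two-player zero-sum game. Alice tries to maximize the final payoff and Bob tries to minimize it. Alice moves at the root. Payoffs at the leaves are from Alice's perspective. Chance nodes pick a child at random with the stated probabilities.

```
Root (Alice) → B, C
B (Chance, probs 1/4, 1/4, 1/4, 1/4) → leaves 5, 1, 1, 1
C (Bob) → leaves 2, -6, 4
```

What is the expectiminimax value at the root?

B (Chance): 1/4·5 + 1/4·1 + 1/4·1 + 1/4·1 = 2
C (Bob): min(2, -6, 4) = -6
Root (Alice): max(2, -6) = 2

2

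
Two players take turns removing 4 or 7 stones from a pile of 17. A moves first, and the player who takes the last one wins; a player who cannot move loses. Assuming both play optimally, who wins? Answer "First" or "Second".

W/L table (W = player to move can force a win):
i:   0  1  2  3  4  5  6  7  8  9 10 11 12 13 14 15 16 17
     L  L  L  L  W  W  W  W  W  W  W  L  L  L  L  W  W  W
Position 17 is W, so the first player wins.

First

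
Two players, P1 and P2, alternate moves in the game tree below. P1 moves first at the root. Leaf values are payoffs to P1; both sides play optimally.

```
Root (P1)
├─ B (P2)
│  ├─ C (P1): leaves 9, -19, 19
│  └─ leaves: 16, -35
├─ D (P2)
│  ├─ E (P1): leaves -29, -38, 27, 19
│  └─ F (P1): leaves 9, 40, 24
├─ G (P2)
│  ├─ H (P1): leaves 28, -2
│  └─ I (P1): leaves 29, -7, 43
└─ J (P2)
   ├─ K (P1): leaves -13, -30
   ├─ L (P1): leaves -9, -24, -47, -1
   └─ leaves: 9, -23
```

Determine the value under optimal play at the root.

28

C (P1): max(9, -19, 19) = 19
B (P2): min(19, 16, -35) = -35
E (P1): max(-29, -38, 27, 19) = 27
F (P1): max(9, 40, 24) = 40
D (P2): min(27, 40) = 27
H (P1): max(28, -2) = 28
I (P1): max(29, -7, 43) = 43
G (P2): min(28, 43) = 28
K (P1): max(-13, -30) = -13
L (P1): max(-9, -24, -47, -1) = -1
J (P2): min(-13, -1, 9, -23) = -23
Root (P1): max(-35, 27, 28, -23) = 28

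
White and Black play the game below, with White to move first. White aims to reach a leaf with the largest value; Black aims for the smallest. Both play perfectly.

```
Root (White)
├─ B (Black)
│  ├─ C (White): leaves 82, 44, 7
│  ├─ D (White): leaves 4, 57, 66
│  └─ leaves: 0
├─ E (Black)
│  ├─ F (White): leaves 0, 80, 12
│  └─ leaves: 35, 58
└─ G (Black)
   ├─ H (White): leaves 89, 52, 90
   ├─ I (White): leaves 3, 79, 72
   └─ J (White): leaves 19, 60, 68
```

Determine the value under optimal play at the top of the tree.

C (White): max(82, 44, 7) = 82
D (White): max(4, 57, 66) = 66
B (Black): min(82, 66, 0) = 0
F (White): max(0, 80, 12) = 80
E (Black): min(80, 35, 58) = 35
H (White): max(89, 52, 90) = 90
I (White): max(3, 79, 72) = 79
J (White): max(19, 60, 68) = 68
G (Black): min(90, 79, 68) = 68
Root (White): max(0, 35, 68) = 68

68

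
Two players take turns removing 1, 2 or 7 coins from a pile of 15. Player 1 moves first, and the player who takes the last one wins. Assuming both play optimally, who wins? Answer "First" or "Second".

Second

W/L table (W = player to move can force a win):
i:   0  1  2  3  4  5  6  7  8  9 10 11 12 13 14 15
     L  W  W  L  W  W  L  W  W  L  W  W  L  W  W  L
Position 15 is L, so the second player wins.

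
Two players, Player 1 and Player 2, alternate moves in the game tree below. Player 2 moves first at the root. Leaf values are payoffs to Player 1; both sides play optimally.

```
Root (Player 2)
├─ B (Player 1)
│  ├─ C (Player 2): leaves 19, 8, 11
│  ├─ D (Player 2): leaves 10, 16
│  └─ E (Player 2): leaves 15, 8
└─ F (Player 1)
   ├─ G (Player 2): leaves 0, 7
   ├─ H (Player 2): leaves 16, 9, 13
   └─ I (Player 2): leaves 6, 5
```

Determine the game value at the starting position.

9

C (Player 2): min(19, 8, 11) = 8
D (Player 2): min(10, 16) = 10
E (Player 2): min(15, 8) = 8
B (Player 1): max(8, 10, 8) = 10
G (Player 2): min(0, 7) = 0
H (Player 2): min(16, 9, 13) = 9
I (Player 2): min(6, 5) = 5
F (Player 1): max(0, 9, 5) = 9
Root (Player 2): min(10, 9) = 9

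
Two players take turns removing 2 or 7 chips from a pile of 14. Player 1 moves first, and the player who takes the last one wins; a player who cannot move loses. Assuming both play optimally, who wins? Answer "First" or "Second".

Second

Compute winning (W) and losing (L) positions by backward induction:
i:   0  1  2  3  4  5  6  7  8  9 10 11 12 13 14
     L  L  W  W  L  L  W  W  W  L  L  W  W  L  L
Position 14 is L, so the second player wins.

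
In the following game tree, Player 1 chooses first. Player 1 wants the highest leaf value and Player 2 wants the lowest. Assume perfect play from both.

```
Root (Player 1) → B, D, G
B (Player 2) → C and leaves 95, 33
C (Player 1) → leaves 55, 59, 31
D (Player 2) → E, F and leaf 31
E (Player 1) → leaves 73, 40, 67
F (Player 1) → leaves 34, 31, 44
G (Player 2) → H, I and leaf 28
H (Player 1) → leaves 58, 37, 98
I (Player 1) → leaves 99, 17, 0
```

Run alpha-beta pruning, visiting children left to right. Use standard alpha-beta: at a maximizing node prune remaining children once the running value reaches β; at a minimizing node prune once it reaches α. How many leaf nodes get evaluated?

C [α=-∞,β=+∞]: v=59
B [α=-∞,β=+∞]: v=33
E [α=33,β=+∞]: v=73
F [α=33,β=73]: v=44
D [α=33,β=+∞]: v=31
H [α=33,β=+∞]: v=98
I [α=33,β=98]: v=99 after child 1 ≥ β → β-cutoff, skip 2
G [α=33,β=+∞]: v=28
Root [α=-∞,β=+∞]: v=33
Leaves evaluated: 17 of 19.

17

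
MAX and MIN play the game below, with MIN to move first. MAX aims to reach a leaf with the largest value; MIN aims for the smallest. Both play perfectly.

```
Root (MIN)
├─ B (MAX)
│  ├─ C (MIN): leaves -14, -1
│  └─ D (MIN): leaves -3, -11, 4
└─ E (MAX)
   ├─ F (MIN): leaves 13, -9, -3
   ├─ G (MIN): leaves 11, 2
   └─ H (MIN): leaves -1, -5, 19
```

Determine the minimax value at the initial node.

C (MIN): min(-14, -1) = -14
D (MIN): min(-3, -11, 4) = -11
B (MAX): max(-14, -11) = -11
F (MIN): min(13, -9, -3) = -9
G (MIN): min(11, 2) = 2
H (MIN): min(-1, -5, 19) = -5
E (MAX): max(-9, 2, -5) = 2
Root (MIN): min(-11, 2) = -11

-11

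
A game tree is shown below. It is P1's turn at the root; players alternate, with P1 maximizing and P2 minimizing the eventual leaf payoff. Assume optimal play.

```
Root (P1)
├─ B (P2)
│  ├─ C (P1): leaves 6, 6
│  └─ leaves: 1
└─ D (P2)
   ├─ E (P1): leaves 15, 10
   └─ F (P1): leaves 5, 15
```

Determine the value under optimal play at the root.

C (P1): max(6, 6) = 6
B (P2): min(6, 1) = 1
E (P1): max(15, 10) = 15
F (P1): max(5, 15) = 15
D (P2): min(15, 15) = 15
Root (P1): max(1, 15) = 15

15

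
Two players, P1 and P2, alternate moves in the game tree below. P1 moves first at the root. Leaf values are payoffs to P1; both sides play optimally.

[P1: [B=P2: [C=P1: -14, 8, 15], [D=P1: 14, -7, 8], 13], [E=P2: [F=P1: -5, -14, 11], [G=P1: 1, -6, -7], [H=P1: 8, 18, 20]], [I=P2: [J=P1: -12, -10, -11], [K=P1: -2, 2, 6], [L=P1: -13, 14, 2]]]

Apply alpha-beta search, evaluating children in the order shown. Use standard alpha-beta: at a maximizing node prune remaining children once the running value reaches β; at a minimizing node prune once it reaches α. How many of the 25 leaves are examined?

13

C [α=-∞,β=+∞]: v=15
D [α=-∞,β=15]: v=14
B [α=-∞,β=+∞]: v=13
F [α=13,β=+∞]: v=11
E [α=13,β=+∞]: v=11 after child 1 ≤ α → α-cutoff, skip 2
J [α=13,β=+∞]: v=-10
I [α=13,β=+∞]: v=-10 after child 1 ≤ α → α-cutoff, skip 2
Root [α=-∞,β=+∞]: v=13
Leaves evaluated: 13 of 25.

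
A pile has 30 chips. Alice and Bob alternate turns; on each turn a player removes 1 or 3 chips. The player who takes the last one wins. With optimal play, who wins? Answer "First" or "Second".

Second

W/L table (W = player to move can force a win):
i:   0  1  2  3  4  5  6  7  8  9 10 11 12 13 14 15 16 17 18 19 20 21 22 23 24 25 26 27 28 29 30
     L  W  L  W  L  W  L  W  L  W  L  W  L  W  L  W  L  W  L  W  L  W  L  W  L  W  L  W  L  W  L
Position 30 is L, so the second player wins.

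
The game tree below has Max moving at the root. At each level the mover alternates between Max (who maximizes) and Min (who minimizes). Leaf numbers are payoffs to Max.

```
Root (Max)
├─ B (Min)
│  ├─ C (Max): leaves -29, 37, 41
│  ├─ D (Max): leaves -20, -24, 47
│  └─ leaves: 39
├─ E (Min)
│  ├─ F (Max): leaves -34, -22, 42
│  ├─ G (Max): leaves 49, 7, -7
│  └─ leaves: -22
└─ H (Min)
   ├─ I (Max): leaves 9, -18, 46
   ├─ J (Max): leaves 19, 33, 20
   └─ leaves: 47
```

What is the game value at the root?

C (Max): max(-29, 37, 41) = 41
D (Max): max(-20, -24, 47) = 47
B (Min): min(41, 47, 39) = 39
F (Max): max(-34, -22, 42) = 42
G (Max): max(49, 7, -7) = 49
E (Min): min(42, 49, -22) = -22
I (Max): max(9, -18, 46) = 46
J (Max): max(19, 33, 20) = 33
H (Min): min(46, 33, 47) = 33
Root (Max): max(39, -22, 33) = 39

39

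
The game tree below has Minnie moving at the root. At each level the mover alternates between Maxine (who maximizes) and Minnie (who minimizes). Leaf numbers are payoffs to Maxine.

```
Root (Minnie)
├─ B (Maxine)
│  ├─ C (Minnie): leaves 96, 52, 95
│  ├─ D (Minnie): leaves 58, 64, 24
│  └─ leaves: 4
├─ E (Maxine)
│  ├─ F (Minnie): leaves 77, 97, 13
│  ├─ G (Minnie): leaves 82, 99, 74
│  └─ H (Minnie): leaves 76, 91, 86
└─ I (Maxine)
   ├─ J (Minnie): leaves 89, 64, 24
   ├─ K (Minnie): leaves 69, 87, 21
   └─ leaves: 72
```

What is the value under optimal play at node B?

C: min(96, 52, 95) = 52
D: min(58, 64, 24) = 24
B: max(52, 24, 4) = 52

52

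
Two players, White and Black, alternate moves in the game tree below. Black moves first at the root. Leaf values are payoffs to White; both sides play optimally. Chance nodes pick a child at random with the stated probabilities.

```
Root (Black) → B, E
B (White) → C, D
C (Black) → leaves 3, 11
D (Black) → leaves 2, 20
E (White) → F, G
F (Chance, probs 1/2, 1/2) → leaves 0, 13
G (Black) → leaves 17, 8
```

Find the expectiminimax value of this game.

3

C (Black): min(3, 11) = 3
D (Black): min(2, 20) = 2
B (White): max(3, 2) = 3
F (Chance): 1/2·0 + 1/2·13 = 6.5
G (Black): min(17, 8) = 8
E (White): max(6.5, 8) = 8
Root (Black): min(3, 8) = 3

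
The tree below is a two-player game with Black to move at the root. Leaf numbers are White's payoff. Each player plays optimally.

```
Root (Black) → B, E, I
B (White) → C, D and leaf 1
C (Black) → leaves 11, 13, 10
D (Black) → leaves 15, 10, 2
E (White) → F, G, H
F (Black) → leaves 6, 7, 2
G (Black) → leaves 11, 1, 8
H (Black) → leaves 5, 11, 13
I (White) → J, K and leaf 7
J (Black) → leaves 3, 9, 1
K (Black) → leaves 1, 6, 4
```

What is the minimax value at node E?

F: min(6, 7, 2) = 2
G: min(11, 1, 8) = 1
H: min(5, 11, 13) = 5
E: max(2, 1, 5) = 5

5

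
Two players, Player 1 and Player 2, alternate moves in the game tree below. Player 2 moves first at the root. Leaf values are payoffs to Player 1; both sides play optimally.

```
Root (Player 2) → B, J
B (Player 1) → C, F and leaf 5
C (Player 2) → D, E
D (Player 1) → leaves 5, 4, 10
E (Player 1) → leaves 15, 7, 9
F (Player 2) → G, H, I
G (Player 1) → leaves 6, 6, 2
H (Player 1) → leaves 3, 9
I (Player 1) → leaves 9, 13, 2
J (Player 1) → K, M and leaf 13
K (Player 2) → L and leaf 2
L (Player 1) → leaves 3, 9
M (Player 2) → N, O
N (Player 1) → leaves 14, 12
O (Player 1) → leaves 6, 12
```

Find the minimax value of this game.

D (Player 1): max(5, 4, 10) = 10
E (Player 1): max(15, 7, 9) = 15
C (Player 2): min(10, 15) = 10
G (Player 1): max(6, 6, 2) = 6
H (Player 1): max(3, 9) = 9
I (Player 1): max(9, 13, 2) = 13
F (Player 2): min(6, 9, 13) = 6
B (Player 1): max(10, 6, 5) = 10
L (Player 1): max(3, 9) = 9
K (Player 2): min(9, 2) = 2
N (Player 1): max(14, 12) = 14
O (Player 1): max(6, 12) = 12
M (Player 2): min(14, 12) = 12
J (Player 1): max(2, 12, 13) = 13
Root (Player 2): min(10, 13) = 10

10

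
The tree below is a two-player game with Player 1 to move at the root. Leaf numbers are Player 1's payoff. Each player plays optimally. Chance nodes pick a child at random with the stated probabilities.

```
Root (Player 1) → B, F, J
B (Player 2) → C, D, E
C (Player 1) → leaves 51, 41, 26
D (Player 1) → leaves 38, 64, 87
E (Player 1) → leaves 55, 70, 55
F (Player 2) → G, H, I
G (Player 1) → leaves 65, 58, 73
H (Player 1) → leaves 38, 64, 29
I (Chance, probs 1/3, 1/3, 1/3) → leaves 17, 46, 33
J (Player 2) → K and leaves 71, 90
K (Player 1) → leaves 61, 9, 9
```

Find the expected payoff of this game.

C (Player 1): max(51, 41, 26) = 51
D (Player 1): max(38, 64, 87) = 87
E (Player 1): max(55, 70, 55) = 70
B (Player 2): min(51, 87, 70) = 51
G (Player 1): max(65, 58, 73) = 73
H (Player 1): max(38, 64, 29) = 64
I (Chance): 1/3·17 + 1/3·46 + 1/3·33 = 32
F (Player 2): min(73, 64, 32) = 32
K (Player 1): max(61, 9, 9) = 61
J (Player 2): min(61, 71, 90) = 61
Root (Player 1): max(51, 32, 61) = 61

61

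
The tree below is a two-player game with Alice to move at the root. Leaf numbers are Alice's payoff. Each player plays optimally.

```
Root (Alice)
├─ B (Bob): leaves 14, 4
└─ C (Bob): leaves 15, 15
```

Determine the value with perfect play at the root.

15

B (Bob): min(14, 4) = 4
C (Bob): min(15, 15) = 15
Root (Alice): max(4, 15) = 15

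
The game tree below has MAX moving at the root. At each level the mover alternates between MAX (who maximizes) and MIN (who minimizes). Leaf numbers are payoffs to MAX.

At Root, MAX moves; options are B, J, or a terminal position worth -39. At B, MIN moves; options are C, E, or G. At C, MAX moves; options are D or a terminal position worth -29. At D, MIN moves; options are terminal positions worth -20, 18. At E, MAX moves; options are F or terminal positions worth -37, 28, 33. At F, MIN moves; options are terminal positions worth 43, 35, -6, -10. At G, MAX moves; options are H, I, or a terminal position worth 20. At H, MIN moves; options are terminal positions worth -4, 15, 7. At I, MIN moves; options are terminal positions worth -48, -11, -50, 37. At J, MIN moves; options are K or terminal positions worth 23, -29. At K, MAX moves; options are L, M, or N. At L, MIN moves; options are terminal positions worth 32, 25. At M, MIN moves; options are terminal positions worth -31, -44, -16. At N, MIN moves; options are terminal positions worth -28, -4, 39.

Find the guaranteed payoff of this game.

-20

D (MIN): min(-20, 18) = -20
C (MAX): max(-20, -29) = -20
F (MIN): min(43, 35, -6, -10) = -10
E (MAX): max(-10, -37, 28, 33) = 33
H (MIN): min(-4, 15, 7) = -4
I (MIN): min(-48, -11, -50, 37) = -50
G (MAX): max(-4, -50, 20) = 20
B (MIN): min(-20, 33, 20) = -20
L (MIN): min(32, 25) = 25
M (MIN): min(-31, -44, -16) = -44
N (MIN): min(-28, -4, 39) = -28
K (MAX): max(25, -44, -28) = 25
J (MIN): min(25, 23, -29) = -29
Root (MAX): max(-20, -29, -39) = -20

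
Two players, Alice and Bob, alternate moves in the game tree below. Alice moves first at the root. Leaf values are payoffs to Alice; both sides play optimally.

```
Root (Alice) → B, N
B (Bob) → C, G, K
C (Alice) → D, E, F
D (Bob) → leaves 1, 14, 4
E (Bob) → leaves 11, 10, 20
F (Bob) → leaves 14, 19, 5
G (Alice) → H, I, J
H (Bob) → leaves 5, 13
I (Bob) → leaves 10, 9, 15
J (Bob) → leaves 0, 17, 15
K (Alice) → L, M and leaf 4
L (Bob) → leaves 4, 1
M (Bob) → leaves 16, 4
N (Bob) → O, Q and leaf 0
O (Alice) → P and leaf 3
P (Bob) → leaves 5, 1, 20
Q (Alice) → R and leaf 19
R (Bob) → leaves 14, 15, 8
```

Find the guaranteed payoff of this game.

D (Bob): min(1, 14, 4) = 1
E (Bob): min(11, 10, 20) = 10
F (Bob): min(14, 19, 5) = 5
C (Alice): max(1, 10, 5) = 10
H (Bob): min(5, 13) = 5
I (Bob): min(10, 9, 15) = 9
J (Bob): min(0, 17, 15) = 0
G (Alice): max(5, 9, 0) = 9
L (Bob): min(4, 1) = 1
M (Bob): min(16, 4) = 4
K (Alice): max(1, 4, 4) = 4
B (Bob): min(10, 9, 4) = 4
P (Bob): min(5, 1, 20) = 1
O (Alice): max(1, 3) = 3
R (Bob): min(14, 15, 8) = 8
Q (Alice): max(8, 19) = 19
N (Bob): min(3, 19, 0) = 0
Root (Alice): max(4, 0) = 4

4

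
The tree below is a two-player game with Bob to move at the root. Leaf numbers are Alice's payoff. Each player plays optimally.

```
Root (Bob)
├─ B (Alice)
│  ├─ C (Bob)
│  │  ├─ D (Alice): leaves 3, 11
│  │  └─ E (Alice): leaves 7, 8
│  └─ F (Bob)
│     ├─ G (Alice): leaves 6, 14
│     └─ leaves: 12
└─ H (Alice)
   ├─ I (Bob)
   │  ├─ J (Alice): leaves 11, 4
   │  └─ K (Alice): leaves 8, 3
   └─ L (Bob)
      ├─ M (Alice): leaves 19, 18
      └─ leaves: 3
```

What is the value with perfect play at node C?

8

D: max(3, 11) = 11
E: max(7, 8) = 8
C: min(11, 8) = 8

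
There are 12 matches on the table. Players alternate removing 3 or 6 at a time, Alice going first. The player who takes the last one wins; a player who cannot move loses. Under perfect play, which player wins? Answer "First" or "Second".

First

W/L table (W = player to move can force a win):
i:   0  1  2  3  4  5  6  7  8  9 10 11 12
     L  L  L  W  W  W  W  W  W  L  L  L  W
Position 12 is W, so the first player wins.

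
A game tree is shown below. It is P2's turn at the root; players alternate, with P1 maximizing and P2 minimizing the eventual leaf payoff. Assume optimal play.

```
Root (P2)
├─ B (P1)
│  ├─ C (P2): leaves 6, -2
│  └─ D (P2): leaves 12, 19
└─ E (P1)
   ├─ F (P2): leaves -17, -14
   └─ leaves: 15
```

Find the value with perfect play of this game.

C (P2): min(6, -2) = -2
D (P2): min(12, 19) = 12
B (P1): max(-2, 12) = 12
F (P2): min(-17, -14) = -17
E (P1): max(-17, 15) = 15
Root (P2): min(12, 15) = 12

12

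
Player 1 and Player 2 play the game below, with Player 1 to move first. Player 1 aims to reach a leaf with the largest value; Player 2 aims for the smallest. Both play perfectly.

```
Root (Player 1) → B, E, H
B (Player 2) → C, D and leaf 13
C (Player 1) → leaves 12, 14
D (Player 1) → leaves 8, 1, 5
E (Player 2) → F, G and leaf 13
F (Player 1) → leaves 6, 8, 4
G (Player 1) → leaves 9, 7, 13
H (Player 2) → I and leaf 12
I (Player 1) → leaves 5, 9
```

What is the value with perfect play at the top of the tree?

C (Player 1): max(12, 14) = 14
D (Player 1): max(8, 1, 5) = 8
B (Player 2): min(14, 8, 13) = 8
F (Player 1): max(6, 8, 4) = 8
G (Player 1): max(9, 7, 13) = 13
E (Player 2): min(8, 13, 13) = 8
I (Player 1): max(5, 9) = 9
H (Player 2): min(9, 12) = 9
Root (Player 1): max(8, 8, 9) = 9

9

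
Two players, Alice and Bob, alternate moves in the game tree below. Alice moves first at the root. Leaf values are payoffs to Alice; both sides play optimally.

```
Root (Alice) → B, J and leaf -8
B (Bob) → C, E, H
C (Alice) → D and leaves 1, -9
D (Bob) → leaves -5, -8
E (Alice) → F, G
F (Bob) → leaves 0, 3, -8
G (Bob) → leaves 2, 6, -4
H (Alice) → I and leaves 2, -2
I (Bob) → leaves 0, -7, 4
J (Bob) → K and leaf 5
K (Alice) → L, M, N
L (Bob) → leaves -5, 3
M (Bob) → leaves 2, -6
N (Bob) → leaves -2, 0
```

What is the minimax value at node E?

F: min(0, 3, -8) = -8
G: min(2, 6, -4) = -4
E: max(-8, -4) = -4

-4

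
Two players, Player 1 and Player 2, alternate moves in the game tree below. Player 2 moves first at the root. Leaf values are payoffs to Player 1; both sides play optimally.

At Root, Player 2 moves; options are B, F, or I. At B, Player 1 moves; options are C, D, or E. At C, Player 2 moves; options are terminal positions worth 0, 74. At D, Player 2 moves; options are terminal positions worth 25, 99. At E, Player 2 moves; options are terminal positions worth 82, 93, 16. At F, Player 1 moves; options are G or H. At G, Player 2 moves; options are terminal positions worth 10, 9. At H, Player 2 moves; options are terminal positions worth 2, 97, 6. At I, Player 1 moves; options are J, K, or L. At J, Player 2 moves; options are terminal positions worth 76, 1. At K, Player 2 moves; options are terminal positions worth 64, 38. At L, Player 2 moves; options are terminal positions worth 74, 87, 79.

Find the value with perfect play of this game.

C (Player 2): min(0, 74) = 0
D (Player 2): min(25, 99) = 25
E (Player 2): min(82, 93, 16) = 16
B (Player 1): max(0, 25, 16) = 25
G (Player 2): min(10, 9) = 9
H (Player 2): min(2, 97, 6) = 2
F (Player 1): max(9, 2) = 9
J (Player 2): min(76, 1) = 1
K (Player 2): min(64, 38) = 38
L (Player 2): min(74, 87, 79) = 74
I (Player 1): max(1, 38, 74) = 74
Root (Player 2): min(25, 9, 74) = 9

9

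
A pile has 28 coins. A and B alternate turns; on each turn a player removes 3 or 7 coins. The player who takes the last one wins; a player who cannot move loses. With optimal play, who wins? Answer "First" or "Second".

i:   0  1  2  3  4  5  6  7  8  9 10 11 12 13 14 15 16 17 18 19 20 21 22 23 24 25 26 27 28
     L  L  L  W  W  W  L  W  W  W  L  L  L  W  W  W  L  W  W  W  L  L  L  W  W  W  L  W  W
Position 28 is W, so the first player wins.

First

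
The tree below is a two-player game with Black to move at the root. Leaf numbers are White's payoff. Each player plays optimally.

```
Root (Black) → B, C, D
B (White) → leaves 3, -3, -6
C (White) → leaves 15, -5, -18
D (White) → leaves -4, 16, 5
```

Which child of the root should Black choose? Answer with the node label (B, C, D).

B (White): max(3, -3, -6) = 3
C (White): max(15, -5, -18) = 15
D (White): max(-4, 16, 5) = 16
Root (Black): min(3, 15, 16) = 3
Black picks the child with the lowest value: B (value 3).

B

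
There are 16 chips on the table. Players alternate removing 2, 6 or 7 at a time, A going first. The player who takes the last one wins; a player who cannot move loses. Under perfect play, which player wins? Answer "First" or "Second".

First

Positions where the player to move wins (W) vs loses (L):
i:   0  1  2  3  4  5  6  7  8  9 10 11 12 13 14 15 16
     L  L  W  W  L  L  W  W  W  L  W  W  W  L  L  W  W
Position 16 is W, so the first player wins.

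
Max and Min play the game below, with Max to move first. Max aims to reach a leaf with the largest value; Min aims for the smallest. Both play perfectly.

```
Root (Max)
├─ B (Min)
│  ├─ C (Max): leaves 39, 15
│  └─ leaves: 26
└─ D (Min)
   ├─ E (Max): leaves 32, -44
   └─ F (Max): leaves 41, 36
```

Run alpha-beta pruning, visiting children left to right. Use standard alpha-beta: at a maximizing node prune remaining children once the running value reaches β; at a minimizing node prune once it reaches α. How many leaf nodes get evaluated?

6

C [α=-∞,β=+∞]: v=39
B [α=-∞,β=+∞]: v=26
E [α=26,β=+∞]: v=32
F [α=26,β=32]: v=41 after child 1 ≥ β → β-cutoff, skip 1
D [α=26,β=+∞]: v=32
Root [α=-∞,β=+∞]: v=32
Leaves evaluated: 6 of 7.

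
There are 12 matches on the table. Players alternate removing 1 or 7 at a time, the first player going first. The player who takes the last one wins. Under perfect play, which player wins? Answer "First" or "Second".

Second

i:   0  1  2  3  4  5  6  7  8  9 10 11 12
     L  W  L  W  L  W  L  W  L  W  L  W  L
Position 12 is L, so the second player wins.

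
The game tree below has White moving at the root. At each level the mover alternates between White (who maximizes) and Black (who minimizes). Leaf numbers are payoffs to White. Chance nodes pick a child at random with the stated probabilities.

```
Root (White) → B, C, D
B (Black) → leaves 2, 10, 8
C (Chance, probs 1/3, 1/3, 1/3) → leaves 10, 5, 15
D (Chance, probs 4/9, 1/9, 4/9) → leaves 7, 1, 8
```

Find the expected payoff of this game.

B (Black): min(2, 10, 8) = 2
C (Chance): 1/3·10 + 1/3·5 + 1/3·15 = 10
D (Chance): 4/9·7 + 1/9·1 + 4/9·8 = 6.78
Root (White): max(2, 10, 6.78) = 10

10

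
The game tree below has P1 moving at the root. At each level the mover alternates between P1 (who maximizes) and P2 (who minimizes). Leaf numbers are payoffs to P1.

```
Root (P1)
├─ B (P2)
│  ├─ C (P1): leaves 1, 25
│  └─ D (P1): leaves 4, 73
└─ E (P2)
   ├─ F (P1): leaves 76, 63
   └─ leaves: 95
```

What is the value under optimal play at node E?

76

F: max(76, 63) = 76
E: min(76, 95) = 76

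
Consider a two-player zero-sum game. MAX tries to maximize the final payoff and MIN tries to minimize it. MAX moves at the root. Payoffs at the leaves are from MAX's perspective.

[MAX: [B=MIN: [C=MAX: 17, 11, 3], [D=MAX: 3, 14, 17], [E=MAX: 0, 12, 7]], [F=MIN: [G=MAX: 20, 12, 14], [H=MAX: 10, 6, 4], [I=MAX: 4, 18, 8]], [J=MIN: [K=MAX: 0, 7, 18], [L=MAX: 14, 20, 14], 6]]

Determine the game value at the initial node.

12

C (MAX): max(17, 11, 3) = 17
D (MAX): max(3, 14, 17) = 17
E (MAX): max(0, 12, 7) = 12
B (MIN): min(17, 17, 12) = 12
G (MAX): max(20, 12, 14) = 20
H (MAX): max(10, 6, 4) = 10
I (MAX): max(4, 18, 8) = 18
F (MIN): min(20, 10, 18) = 10
K (MAX): max(0, 7, 18) = 18
L (MAX): max(14, 20, 14) = 20
J (MIN): min(18, 20, 6) = 6
Root (MAX): max(12, 10, 6) = 12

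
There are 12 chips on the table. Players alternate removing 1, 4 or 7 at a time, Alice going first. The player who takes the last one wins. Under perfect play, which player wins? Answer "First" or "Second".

First

Compute winning (W) and losing (L) positions by backward induction:
i:   0  1  2  3  4  5  6  7  8  9 10 11 12
     L  W  L  W  W  L  W  W  L  W  L  W  W
Position 12 is W, so the first player wins.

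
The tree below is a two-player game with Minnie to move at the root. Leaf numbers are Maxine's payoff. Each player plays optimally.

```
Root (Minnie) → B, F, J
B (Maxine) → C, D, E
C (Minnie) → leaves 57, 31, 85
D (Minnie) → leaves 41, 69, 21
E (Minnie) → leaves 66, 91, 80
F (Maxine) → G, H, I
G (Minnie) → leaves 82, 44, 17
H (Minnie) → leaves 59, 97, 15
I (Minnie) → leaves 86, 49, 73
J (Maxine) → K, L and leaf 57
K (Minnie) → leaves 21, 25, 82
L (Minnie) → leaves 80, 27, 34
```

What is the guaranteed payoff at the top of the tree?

49

C (Minnie): min(57, 31, 85) = 31
D (Minnie): min(41, 69, 21) = 21
E (Minnie): min(66, 91, 80) = 66
B (Maxine): max(31, 21, 66) = 66
G (Minnie): min(82, 44, 17) = 17
H (Minnie): min(59, 97, 15) = 15
I (Minnie): min(86, 49, 73) = 49
F (Maxine): max(17, 15, 49) = 49
K (Minnie): min(21, 25, 82) = 21
L (Minnie): min(80, 27, 34) = 27
J (Maxine): max(21, 27, 57) = 57
Root (Minnie): min(66, 49, 57) = 49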